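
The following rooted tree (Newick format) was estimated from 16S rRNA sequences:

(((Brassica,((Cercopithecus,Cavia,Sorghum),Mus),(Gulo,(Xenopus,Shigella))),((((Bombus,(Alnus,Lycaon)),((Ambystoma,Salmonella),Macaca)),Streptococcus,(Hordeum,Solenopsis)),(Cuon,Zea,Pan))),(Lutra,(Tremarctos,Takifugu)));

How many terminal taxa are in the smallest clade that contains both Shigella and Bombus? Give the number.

20

The MRCA of Shigella and Bombus is the node subtending ((Brassica,((Cercopithecus,Cavia,Sorghum),Mus),(Gulo,(Xenopus,Shigella))),((((Bombus,(Alnus,Lycaon)),((Ambystoma,Salmonella),Macaca)),Streptococcus,(Hordeum,Solenopsis)),(Cuon,Zea,Pan))).
That clade contains 20 terminal taxa: Alnus, Ambystoma, Bombus, Brassica, Cavia, Cercopithecus, Cuon, Gulo, Hordeum, Lycaon, Macaca, Mus, Pan, Salmonella, Shigella, Solenopsis, Sorghum, Streptococcus, Xenopus, Zea.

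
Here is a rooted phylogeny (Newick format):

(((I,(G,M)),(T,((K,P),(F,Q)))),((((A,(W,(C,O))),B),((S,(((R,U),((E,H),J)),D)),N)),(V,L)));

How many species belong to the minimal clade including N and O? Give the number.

13

The MRCA of N and O is the node subtending (((A,(W,(C,O))),B),((S,(((R,U),((E,H),J)),D)),N)).
That clade contains 13 terminal taxa: A, B, C, D, E, H, J, N, O, R, S, U, W.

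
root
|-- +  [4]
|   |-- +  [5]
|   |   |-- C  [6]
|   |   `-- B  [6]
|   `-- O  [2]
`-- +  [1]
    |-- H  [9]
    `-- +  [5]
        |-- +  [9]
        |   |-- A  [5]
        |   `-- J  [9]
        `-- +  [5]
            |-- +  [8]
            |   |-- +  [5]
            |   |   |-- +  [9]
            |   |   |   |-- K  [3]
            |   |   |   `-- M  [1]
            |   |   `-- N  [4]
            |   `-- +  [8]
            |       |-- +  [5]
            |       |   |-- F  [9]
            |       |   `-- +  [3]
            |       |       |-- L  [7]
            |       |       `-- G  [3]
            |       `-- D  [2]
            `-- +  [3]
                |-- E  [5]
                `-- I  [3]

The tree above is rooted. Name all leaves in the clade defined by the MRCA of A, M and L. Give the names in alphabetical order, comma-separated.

A, D, E, F, G, I, J, K, L, M, N

Tracing A: it sits inside (A,J).
Tracing M: it sits inside (K,M).
Tracing L: it sits inside (L,G).
The smallest clade enclosing all 3 is ((A,J),((((K,M),N),((F,(L,G)),D)),(E,I))); the answer is its 11 terminal taxa in alphabetical order.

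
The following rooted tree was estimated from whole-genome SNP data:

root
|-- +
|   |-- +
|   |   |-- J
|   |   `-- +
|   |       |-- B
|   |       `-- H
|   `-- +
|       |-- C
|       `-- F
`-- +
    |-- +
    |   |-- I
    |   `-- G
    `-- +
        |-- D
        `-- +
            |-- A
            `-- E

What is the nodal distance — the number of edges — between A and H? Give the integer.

8

The MRCA of A and H is the root of the tree.
From A up to that node: 4 branches. From H up to the same node: 4 branches. Total: 4 + 4 = 8.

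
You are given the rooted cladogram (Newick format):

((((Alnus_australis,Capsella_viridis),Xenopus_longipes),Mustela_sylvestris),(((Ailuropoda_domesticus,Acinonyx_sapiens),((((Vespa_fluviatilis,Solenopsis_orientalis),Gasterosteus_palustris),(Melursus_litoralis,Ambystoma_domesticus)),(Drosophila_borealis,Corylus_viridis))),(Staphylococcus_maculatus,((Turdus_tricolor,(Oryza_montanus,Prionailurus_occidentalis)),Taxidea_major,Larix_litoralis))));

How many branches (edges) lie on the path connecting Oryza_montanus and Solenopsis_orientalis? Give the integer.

The MRCA of Oryza_montanus and Solenopsis_orientalis is the node subtending (((Ailuropoda_domesticus,Acinonyx_sapiens),((((Vespa_fluviatilis,Solenopsis_orientalis),Gasterosteus_palustris),(Melursus_litoralis,Ambystoma_domesticus)),(Drosophila_borealis,Corylus_viridis))),(Staphylococcus_maculatus,((Turdus_tricolor,(Oryza_montanus,Prionailurus_occidentalis)),Taxidea_major,Larix_litoralis))).
From Oryza_montanus up to that node: 5 branches. From Solenopsis_orientalis up to the same node: 6 branches. Total: 5 + 6 = 11.

11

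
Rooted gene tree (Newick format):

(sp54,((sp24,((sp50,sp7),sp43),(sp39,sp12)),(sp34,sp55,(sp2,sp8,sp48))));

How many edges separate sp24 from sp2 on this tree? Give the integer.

The MRCA of sp24 and sp2 is the node subtending ((sp24,((sp50,sp7),sp43),(sp39,sp12)),(sp34,sp55,(sp2,sp8,sp48))).
From sp24 up to that node: 2 branches. From sp2 up to the same node: 3 branches. Total: 2 + 3 = 5.

5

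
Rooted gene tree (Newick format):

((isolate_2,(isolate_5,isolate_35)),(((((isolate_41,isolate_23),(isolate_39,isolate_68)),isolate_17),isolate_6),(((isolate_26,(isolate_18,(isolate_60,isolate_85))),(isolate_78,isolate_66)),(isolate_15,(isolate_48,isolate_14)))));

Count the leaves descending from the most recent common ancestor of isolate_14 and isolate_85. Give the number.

The MRCA of isolate_14 and isolate_85 is the node subtending (((isolate_26,(isolate_18,(isolate_60,isolate_85))),(isolate_78,isolate_66)),(isolate_15,(isolate_48,isolate_14))).
That clade contains 9 terminal taxa: isolate_14, isolate_15, isolate_18, isolate_26, isolate_48, isolate_60, isolate_66, isolate_78, isolate_85.

9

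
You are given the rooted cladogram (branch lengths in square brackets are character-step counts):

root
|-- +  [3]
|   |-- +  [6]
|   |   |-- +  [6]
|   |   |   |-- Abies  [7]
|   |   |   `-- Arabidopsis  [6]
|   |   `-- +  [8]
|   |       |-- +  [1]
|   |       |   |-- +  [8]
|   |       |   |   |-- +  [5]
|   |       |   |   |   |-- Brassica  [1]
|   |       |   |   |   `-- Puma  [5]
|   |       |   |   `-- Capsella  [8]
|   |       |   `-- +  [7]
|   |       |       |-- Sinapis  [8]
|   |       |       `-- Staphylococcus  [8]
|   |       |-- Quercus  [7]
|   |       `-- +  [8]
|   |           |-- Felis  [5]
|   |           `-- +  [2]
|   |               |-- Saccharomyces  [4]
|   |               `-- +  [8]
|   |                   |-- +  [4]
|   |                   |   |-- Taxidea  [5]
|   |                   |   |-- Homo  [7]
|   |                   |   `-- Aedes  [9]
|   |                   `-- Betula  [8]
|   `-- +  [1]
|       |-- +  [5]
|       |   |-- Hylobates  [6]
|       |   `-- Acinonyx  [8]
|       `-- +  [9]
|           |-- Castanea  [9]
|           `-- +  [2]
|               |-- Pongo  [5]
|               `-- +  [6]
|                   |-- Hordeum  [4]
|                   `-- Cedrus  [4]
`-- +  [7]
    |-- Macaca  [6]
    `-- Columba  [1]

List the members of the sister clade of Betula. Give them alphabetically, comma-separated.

Betula attaches to the tree at the node subtending ((Taxidea,Homo,Aedes),Betula).
The other lineage descending from that same node — the sister group — is (Taxidea,Homo,Aedes); its 3 tips in alphabetical order are the answer.

Aedes, Homo, Taxidea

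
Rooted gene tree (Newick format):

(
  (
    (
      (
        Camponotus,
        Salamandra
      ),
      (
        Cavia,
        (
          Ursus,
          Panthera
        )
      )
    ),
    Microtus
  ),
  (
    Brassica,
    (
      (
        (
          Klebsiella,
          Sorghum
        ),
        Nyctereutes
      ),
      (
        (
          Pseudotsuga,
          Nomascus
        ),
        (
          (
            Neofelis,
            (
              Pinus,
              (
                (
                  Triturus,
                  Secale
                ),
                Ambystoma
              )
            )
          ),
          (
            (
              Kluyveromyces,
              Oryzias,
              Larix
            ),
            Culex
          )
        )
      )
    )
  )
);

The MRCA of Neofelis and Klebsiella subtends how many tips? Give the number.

14

The MRCA of Neofelis and Klebsiella is the node subtending (((Klebsiella,Sorghum),Nyctereutes),((Pseudotsuga,Nomascus),((Neofelis,(Pinus,((Triturus,Secale),Ambystoma))),((Kluyveromyces,Oryzias,Larix),Culex)))).
That clade contains 14 terminal taxa: Ambystoma, Culex, Klebsiella, Kluyveromyces, Larix, Neofelis, Nomascus, Nyctereutes, Oryzias, Pinus, Pseudotsuga, Secale, Sorghum, Triturus.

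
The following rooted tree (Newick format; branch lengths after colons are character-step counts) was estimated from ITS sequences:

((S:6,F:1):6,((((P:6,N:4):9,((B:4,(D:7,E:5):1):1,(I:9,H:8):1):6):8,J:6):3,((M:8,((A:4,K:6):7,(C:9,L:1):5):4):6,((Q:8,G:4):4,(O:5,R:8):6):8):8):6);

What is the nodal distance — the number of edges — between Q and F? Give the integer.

7

The MRCA of Q and F is the root of the tree.
From Q up to that node: 5 branches. From F up to the same node: 2 branches. Total: 5 + 2 = 7.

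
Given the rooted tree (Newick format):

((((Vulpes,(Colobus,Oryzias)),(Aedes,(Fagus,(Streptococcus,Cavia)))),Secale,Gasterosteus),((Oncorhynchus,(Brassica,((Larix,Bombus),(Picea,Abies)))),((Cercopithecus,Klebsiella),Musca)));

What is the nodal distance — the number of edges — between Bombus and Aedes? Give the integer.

10

The MRCA of Bombus and Aedes is the root of the tree.
From Bombus up to that node: 6 branches. From Aedes up to the same node: 4 branches. Total: 6 + 4 = 10.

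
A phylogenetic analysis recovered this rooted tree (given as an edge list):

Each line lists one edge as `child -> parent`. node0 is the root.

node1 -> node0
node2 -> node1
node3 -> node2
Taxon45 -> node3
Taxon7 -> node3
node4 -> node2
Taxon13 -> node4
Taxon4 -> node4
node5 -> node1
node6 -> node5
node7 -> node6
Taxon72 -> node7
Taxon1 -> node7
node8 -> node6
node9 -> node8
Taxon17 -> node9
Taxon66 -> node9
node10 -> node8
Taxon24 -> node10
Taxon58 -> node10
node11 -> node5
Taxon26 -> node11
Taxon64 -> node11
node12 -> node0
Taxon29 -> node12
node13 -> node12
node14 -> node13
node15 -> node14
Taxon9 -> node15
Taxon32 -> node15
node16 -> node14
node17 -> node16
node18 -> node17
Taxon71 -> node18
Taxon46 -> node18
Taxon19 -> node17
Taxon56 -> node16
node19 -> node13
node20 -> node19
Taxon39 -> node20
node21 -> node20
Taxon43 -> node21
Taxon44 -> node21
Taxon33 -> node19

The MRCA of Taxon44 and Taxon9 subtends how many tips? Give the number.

10

The MRCA of Taxon44 and Taxon9 is the node subtending (((Taxon9,Taxon32),(((Taxon71,Taxon46),Taxon19),Taxon56)),((Taxon39,(Taxon43,Taxon44)),Taxon33)).
That clade contains 10 terminal taxa: Taxon19, Taxon32, Taxon33, Taxon39, Taxon43, Taxon44, Taxon46, Taxon56, Taxon71, Taxon9.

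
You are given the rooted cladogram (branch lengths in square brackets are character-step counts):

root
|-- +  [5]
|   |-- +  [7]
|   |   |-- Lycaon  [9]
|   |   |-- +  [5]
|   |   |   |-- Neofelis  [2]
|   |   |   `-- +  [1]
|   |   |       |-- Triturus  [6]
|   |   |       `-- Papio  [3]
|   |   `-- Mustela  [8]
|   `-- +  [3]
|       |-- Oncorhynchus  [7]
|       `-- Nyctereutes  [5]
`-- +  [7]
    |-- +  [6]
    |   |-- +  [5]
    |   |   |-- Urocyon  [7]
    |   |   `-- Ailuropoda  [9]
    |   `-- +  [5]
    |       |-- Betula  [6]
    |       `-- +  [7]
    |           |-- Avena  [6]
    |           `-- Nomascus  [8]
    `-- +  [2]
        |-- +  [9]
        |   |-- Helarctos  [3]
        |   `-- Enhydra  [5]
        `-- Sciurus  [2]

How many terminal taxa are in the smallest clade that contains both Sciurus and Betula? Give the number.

8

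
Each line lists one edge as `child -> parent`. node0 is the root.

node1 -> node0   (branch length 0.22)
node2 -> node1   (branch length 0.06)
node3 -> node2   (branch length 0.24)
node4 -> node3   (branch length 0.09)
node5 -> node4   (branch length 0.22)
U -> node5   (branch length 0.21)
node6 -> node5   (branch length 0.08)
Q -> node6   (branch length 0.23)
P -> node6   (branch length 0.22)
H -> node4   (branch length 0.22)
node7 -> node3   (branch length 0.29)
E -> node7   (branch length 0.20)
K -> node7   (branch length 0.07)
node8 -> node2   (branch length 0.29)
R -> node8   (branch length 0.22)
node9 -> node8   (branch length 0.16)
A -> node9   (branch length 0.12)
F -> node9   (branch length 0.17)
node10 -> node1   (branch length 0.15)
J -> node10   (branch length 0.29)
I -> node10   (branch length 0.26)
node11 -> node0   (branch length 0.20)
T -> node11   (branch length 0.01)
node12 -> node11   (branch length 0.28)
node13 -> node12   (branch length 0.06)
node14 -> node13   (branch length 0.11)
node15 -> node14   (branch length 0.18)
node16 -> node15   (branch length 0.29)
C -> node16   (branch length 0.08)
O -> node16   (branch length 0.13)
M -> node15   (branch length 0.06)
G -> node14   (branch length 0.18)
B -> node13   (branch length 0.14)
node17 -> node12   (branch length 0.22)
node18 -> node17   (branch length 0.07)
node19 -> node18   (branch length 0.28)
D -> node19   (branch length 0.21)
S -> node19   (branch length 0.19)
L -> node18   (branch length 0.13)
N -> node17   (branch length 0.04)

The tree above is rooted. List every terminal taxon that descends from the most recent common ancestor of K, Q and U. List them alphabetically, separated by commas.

Tracing K: it sits inside (E,K).
Tracing Q: it sits inside (Q,P).
Tracing U: it sits inside (U,(Q,P)).
The smallest clade enclosing all 3 is (((U,(Q,P)),H),(E,K)); the answer is its 6 terminal taxa in alphabetical order.

E, H, K, P, Q, U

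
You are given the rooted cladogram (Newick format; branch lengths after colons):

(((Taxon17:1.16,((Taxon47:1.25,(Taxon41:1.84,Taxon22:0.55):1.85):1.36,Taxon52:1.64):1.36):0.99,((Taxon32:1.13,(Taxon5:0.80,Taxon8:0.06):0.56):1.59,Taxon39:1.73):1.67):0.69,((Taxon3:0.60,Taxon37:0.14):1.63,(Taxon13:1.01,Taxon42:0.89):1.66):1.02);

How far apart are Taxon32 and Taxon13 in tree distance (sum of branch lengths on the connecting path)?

8.77

The path runs Taxon32 → … → MRCA → … → Taxon13; the MRCA is the root of the tree.
Branch lengths along that path: 1.13 + 1.59 + 1.67 + 0.69 + 1.02 + 1.66 + 1.01 = 8.77.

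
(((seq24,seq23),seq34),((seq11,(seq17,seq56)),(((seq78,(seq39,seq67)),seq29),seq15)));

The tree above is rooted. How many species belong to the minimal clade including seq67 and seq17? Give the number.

The MRCA of seq67 and seq17 is the node subtending ((seq11,(seq17,seq56)),(((seq78,(seq39,seq67)),seq29),seq15)).
That clade contains 8 terminal taxa: seq11, seq15, seq17, seq29, seq39, seq56, seq67, seq78.

8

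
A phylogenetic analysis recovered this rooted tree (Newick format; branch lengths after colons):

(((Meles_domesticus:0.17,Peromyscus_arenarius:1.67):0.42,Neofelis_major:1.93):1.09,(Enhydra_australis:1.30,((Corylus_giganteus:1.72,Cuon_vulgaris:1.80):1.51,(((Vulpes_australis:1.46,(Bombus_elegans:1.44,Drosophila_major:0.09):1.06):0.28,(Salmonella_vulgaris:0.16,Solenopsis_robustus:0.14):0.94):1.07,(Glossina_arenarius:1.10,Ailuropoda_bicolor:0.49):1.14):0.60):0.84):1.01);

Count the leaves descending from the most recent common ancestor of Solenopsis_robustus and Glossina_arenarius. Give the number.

7

The MRCA of Solenopsis_robustus and Glossina_arenarius is the node subtending (((Vulpes_australis,(Bombus_elegans,Drosophila_major)),(Salmonella_vulgaris,Solenopsis_robustus)),(Glossina_arenarius,Ailuropoda_bicolor)).
That clade contains 7 terminal taxa: Ailuropoda_bicolor, Bombus_elegans, Drosophila_major, Glossina_arenarius, Salmonella_vulgaris, Solenopsis_robustus, Vulpes_australis.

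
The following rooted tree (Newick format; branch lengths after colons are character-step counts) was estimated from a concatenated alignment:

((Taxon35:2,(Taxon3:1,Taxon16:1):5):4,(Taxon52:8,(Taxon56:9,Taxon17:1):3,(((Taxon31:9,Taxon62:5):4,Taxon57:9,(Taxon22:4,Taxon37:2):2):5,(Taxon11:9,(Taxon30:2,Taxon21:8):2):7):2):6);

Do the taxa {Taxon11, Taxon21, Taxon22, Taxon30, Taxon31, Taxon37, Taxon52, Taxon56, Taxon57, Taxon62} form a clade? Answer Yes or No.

No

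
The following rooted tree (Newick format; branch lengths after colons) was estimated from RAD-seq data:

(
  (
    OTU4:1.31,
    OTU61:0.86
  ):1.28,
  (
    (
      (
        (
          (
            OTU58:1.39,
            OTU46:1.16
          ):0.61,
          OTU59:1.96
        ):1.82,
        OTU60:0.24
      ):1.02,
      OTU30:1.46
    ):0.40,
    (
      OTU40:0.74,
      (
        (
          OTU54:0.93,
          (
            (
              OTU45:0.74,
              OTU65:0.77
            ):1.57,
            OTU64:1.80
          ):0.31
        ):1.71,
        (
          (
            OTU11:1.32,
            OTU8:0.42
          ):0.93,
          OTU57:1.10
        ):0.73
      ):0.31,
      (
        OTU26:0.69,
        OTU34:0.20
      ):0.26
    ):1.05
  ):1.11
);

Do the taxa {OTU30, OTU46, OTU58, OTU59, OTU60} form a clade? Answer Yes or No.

Yes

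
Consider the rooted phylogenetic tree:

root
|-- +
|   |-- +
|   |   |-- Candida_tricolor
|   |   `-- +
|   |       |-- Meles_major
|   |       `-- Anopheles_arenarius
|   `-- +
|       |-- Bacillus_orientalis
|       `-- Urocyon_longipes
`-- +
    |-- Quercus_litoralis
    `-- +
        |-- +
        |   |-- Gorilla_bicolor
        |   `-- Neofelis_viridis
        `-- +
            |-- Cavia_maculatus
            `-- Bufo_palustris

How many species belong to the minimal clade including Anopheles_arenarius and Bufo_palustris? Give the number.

The MRCA of Anopheles_arenarius and Bufo_palustris is the root, so the clade is the entire tree.
That clade contains 10 terminal taxa: Anopheles_arenarius, Bacillus_orientalis, Bufo_palustris, Candida_tricolor, Cavia_maculatus, Gorilla_bicolor, Meles_major, Neofelis_viridis, Quercus_litoralis, Urocyon_longipes.

10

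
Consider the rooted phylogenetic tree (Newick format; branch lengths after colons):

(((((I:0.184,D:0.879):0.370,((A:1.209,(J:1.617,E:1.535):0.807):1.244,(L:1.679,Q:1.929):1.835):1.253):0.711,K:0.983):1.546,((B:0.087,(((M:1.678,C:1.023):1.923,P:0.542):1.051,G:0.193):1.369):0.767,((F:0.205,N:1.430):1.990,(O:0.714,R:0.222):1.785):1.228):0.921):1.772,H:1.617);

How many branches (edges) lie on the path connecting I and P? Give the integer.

9

The MRCA of I and P is the node subtending ((((I,D),((A,(J,E)),(L,Q))),K),((B,(((M,C),P),G)),((F,N),(O,R)))).
From I up to that node: 4 branches. From P up to the same node: 5 branches. Total: 4 + 5 = 9.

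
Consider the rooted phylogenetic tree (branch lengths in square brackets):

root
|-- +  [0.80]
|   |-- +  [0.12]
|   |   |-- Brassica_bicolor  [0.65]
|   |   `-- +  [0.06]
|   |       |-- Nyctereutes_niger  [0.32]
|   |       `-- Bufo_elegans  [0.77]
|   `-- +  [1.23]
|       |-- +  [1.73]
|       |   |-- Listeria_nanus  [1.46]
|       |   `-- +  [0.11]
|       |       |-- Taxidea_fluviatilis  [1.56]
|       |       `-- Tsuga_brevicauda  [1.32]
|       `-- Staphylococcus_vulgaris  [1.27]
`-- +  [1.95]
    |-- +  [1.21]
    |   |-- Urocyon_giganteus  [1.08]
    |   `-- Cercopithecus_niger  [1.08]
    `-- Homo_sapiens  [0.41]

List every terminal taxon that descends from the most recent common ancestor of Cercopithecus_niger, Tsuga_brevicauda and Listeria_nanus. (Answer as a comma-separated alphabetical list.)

Tracing Cercopithecus_niger: it sits inside (Urocyon_giganteus,Cercopithecus_niger).
Tracing Tsuga_brevicauda: it sits inside (Taxidea_fluviatilis,Tsuga_brevicauda).
Tracing Listeria_nanus: it sits inside (Listeria_nanus,(Taxidea_fluviatilis,Tsuga_brevicauda)).
The smallest clade enclosing all 3 is the whole tree (their MRCA is the root), so the answer is all 10 tips in alphabetical order.

Brassica_bicolor, Bufo_elegans, Cercopithecus_niger, Homo_sapiens, Listeria_nanus, Nyctereutes_niger, Staphylococcus_vulgaris, Taxidea_fluviatilis, Tsuga_brevicauda, Urocyon_giganteus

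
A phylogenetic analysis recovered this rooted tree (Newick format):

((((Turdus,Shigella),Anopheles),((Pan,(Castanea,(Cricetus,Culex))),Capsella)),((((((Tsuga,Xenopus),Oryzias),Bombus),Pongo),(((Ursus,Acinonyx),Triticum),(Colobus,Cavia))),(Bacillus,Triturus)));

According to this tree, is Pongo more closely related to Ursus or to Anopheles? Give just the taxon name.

The MRCA of Pongo and Ursus subtends (((((Tsuga,Xenopus),Oryzias),Bombus),Pongo),(((Ursus,Acinonyx),Triticum),(Colobus,Cavia))) (10 taxa).
The MRCA of Pongo and Anopheles is the root, subtending the entire tree (20 taxa).
The first is nested inside the second, so Pongo shares a more recent common ancestor with Ursus.

Ursus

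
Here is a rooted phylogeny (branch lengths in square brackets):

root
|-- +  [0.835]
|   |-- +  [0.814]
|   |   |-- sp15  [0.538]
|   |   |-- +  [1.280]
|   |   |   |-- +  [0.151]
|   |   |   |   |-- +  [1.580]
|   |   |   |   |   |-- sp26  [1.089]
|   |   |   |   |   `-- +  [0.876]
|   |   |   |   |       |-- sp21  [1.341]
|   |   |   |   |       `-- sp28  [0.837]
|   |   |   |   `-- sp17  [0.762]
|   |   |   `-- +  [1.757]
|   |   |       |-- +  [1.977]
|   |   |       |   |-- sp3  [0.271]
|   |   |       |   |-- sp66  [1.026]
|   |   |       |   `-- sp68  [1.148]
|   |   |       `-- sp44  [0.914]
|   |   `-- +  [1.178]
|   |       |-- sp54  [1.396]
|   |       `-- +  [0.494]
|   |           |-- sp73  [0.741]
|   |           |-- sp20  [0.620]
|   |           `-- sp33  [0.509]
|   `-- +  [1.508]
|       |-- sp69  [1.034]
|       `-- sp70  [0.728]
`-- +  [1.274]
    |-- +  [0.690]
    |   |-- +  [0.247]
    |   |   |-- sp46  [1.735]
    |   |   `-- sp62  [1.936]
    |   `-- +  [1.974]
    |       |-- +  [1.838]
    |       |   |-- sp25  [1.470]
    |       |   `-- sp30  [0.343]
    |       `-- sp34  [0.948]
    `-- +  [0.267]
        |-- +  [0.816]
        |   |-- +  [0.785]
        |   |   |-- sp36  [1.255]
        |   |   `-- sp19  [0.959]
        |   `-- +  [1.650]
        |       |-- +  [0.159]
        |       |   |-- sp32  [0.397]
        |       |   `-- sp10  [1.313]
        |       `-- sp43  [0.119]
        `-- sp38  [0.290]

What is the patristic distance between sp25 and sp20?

The path runs sp25 → … → MRCA → … → sp20; the MRCA is the root of the tree.
Branch lengths along that path: 1.470 + 1.838 + 1.974 + 0.690 + 1.274 + 0.835 + 0.814 + 1.178 + 0.494 + 0.620 = 11.187.

11.187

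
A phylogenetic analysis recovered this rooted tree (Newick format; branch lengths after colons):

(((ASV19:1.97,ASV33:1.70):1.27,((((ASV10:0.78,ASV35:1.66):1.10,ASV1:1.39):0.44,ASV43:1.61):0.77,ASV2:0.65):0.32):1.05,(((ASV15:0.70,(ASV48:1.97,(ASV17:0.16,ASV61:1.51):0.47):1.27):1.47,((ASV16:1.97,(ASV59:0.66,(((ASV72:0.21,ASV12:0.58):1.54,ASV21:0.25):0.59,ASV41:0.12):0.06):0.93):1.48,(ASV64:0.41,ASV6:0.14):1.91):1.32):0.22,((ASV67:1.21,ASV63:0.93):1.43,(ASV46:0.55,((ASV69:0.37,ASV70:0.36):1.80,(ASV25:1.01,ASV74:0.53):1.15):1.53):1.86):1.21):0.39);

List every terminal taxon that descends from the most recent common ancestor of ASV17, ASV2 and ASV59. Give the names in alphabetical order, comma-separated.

Tracing ASV17: it sits inside (ASV17,ASV61).
Tracing ASV2: it sits inside ((((ASV10,ASV35),ASV1),ASV43),ASV2).
Tracing ASV59: it sits inside (ASV59,(((ASV72,ASV12),ASV21),ASV41)).
The smallest clade enclosing all 3 is the whole tree (their MRCA is the root), so the answer is all 26 tips in alphabetical order.

ASV1, ASV10, ASV12, ASV15, ASV16, ASV17, ASV19, ASV2, ASV21, ASV25, ASV33, ASV35, ASV41, ASV43, ASV46, ASV48, ASV59, ASV6, ASV61, ASV63, ASV64, ASV67, ASV69, ASV70, ASV72, ASV74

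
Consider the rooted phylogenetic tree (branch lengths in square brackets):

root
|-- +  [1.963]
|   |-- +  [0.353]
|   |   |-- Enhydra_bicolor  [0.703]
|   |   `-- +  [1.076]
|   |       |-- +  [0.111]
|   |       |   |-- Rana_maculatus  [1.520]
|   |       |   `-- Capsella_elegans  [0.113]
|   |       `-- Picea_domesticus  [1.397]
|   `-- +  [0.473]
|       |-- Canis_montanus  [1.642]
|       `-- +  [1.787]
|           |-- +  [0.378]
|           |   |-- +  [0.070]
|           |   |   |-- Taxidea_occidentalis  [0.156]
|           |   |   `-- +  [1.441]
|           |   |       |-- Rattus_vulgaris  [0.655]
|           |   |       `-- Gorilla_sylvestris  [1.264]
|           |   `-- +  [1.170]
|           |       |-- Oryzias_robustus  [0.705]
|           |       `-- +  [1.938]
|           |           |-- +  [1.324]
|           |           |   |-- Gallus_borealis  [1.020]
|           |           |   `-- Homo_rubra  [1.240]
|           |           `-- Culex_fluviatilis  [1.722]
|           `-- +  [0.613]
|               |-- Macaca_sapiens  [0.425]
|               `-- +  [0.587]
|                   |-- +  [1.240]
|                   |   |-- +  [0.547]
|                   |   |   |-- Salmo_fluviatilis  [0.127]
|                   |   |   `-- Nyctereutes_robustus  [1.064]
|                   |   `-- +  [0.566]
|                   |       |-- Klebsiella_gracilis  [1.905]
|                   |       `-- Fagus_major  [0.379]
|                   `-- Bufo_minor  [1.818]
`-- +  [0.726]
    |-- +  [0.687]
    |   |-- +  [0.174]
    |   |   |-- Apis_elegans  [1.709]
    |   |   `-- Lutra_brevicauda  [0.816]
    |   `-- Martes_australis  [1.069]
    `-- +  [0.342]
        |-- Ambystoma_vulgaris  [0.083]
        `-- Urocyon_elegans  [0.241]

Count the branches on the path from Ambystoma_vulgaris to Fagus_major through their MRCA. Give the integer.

11

The MRCA of Ambystoma_vulgaris and Fagus_major is the root of the tree.
From Ambystoma_vulgaris up to that node: 3 branches. From Fagus_major up to the same node: 8 branches. Total: 3 + 8 = 11.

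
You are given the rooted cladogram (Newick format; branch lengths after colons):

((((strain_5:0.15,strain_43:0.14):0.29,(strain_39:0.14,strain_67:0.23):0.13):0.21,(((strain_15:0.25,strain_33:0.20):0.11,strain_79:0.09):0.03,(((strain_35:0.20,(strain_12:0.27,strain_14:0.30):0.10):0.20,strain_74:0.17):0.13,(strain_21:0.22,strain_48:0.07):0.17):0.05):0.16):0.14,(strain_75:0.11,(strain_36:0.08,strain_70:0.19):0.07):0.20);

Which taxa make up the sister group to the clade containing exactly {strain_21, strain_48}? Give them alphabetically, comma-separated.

The clade containing exactly {strain_21, strain_48} attaches to the tree at the node subtending (((strain_35,(strain_12,strain_14)),strain_74),(strain_21,strain_48)).
The other lineage descending from that same node — the sister group — is ((strain_35,(strain_12,strain_14)),strain_74); its 4 tips in alphabetical order are the answer.

strain_12, strain_14, strain_35, strain_74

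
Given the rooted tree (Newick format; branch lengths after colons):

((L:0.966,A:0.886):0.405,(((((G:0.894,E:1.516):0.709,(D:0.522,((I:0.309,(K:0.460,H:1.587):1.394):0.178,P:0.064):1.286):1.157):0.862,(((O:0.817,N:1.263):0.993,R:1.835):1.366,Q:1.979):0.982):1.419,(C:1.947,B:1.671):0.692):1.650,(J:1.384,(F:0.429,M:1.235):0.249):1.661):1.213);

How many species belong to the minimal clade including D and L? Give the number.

The MRCA of D and L is the root, so the clade is the entire tree.
That clade contains 18 terminal taxa: A, B, C, D, E, F, G, H, I, J, K, L, M, N, O, P, Q, R.

18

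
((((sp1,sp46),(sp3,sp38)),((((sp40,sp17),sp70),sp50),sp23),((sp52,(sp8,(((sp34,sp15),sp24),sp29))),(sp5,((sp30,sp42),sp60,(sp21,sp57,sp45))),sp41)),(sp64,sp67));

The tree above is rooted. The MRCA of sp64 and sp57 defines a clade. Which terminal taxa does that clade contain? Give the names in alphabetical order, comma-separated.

Tracing sp64: it sits inside (sp64,sp67).
Tracing sp57: it sits inside (sp21,sp57,sp45).
The smallest clade enclosing both is the whole tree (their MRCA is the root), so the answer is all 25 tips in alphabetical order.

sp1, sp15, sp17, sp21, sp23, sp24, sp29, sp3, sp30, sp34, sp38, sp40, sp41, sp42, sp45, sp46, sp5, sp50, sp52, sp57, sp60, sp64, sp67, sp70, sp8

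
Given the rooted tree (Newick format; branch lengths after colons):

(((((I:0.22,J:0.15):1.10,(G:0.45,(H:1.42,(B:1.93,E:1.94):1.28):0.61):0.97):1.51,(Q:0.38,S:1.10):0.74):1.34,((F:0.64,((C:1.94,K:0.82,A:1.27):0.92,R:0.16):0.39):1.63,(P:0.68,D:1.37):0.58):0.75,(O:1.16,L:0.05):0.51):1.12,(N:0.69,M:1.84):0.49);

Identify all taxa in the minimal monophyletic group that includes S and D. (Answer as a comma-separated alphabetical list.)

A, B, C, D, E, F, G, H, I, J, K, L, O, P, Q, R, S

Tracing S: it sits inside (Q,S).
Tracing D: it sits inside (P,D).
The smallest clade enclosing both is ((((I,J),(G,(H,(B,E)))),(Q,S)),((F,((C,K,A),R)),(P,D)),(O,L)); the answer is its 17 terminal taxa in alphabetical order.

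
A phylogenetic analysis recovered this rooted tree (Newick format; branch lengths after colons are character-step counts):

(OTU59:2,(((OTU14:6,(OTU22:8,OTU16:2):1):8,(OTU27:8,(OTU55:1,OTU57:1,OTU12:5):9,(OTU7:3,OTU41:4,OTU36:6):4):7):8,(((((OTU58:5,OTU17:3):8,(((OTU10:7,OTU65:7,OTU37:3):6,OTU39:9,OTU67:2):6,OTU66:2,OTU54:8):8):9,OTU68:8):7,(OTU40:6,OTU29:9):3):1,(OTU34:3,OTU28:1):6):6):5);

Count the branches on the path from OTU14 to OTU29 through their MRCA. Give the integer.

The MRCA of OTU14 and OTU29 is the node subtending (((OTU14,(OTU22,OTU16)),(OTU27,(OTU55,OTU57,OTU12),(OTU7,OTU41,OTU36))),(((((OTU58,OTU17),(((OTU10,OTU65,OTU37),OTU39,OTU67),OTU66,OTU54)),OTU68),(OTU40,OTU29)),(OTU34,OTU28))).
From OTU14 up to that node: 3 branches. From OTU29 up to the same node: 4 branches. Total: 3 + 4 = 7.

7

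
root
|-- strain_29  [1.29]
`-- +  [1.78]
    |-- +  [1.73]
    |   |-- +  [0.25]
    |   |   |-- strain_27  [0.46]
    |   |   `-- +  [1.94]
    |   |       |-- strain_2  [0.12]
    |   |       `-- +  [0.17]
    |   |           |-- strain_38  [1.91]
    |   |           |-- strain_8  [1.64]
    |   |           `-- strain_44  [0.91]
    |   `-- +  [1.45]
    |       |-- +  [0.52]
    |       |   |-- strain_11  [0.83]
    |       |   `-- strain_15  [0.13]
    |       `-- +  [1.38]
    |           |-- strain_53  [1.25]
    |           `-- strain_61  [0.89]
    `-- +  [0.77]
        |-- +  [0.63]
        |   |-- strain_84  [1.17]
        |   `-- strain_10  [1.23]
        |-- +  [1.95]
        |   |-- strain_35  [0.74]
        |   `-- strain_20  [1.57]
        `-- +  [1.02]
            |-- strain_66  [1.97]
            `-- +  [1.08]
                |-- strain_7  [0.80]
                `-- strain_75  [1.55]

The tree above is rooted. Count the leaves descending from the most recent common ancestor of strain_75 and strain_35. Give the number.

7

The MRCA of strain_75 and strain_35 is the node subtending ((strain_84,strain_10),(strain_35,strain_20),(strain_66,(strain_7,strain_75))).
That clade contains 7 terminal taxa: strain_10, strain_20, strain_35, strain_66, strain_7, strain_75, strain_84.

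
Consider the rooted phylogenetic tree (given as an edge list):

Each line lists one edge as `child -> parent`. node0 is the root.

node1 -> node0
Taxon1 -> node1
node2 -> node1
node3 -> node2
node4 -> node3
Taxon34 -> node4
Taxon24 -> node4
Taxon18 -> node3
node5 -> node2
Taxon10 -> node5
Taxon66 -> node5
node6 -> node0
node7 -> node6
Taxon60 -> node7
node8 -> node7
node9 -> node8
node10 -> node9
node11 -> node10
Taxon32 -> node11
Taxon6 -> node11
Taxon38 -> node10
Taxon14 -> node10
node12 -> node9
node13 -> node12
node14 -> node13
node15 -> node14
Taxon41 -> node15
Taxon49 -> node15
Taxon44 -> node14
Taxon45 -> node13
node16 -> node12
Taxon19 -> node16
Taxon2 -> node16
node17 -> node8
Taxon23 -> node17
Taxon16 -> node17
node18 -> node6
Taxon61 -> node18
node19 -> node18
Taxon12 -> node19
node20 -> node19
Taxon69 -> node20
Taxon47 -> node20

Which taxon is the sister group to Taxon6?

Taxon32

Taxon6 attaches to the tree at the node subtending (Taxon32,Taxon6).
The other lineage descending from that same node — the sister group — is the single tip Taxon32.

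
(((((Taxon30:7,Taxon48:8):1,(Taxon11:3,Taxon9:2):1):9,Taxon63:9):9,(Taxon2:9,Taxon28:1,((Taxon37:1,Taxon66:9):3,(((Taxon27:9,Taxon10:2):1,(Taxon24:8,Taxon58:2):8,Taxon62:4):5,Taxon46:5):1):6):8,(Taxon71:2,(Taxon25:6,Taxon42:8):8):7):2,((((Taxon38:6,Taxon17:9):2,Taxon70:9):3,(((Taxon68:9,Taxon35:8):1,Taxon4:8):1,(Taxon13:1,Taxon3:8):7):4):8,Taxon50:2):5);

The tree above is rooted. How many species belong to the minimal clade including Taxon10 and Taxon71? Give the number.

18

The MRCA of Taxon10 and Taxon71 is the node subtending ((((Taxon30,Taxon48),(Taxon11,Taxon9)),Taxon63),(Taxon2,Taxon28,((Taxon37,Taxon66),(((Taxon27,Taxon10),(Taxon24,Taxon58),Taxon62),Taxon46))),(Taxon71,(Taxon25,Taxon42))).
That clade contains 18 terminal taxa: Taxon10, Taxon11, Taxon2, Taxon24, Taxon25, Taxon27, Taxon28, Taxon30, Taxon37, Taxon42, Taxon46, Taxon48, Taxon58, Taxon62, Taxon63, Taxon66, Taxon71, Taxon9.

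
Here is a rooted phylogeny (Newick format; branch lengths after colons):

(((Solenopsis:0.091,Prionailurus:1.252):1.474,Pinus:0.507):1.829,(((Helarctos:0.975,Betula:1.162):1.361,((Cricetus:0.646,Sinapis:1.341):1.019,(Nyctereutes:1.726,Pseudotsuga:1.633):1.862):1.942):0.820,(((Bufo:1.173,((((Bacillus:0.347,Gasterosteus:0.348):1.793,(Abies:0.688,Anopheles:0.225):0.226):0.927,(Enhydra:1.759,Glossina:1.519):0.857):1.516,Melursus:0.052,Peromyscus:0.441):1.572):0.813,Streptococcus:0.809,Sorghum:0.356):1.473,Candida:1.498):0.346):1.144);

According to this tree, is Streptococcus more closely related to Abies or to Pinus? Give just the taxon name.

Abies

The MRCA of Streptococcus and Abies subtends ((Bufo,((((Bacillus,Gasterosteus),(Abies,Anopheles)),(Enhydra,Glossina)),Melursus,Peromyscus)),Streptococcus,Sorghum) (11 taxa).
The MRCA of Streptococcus and Pinus is the root, subtending the entire tree (21 taxa).
The first is nested inside the second, so Streptococcus shares a more recent common ancestor with Abies.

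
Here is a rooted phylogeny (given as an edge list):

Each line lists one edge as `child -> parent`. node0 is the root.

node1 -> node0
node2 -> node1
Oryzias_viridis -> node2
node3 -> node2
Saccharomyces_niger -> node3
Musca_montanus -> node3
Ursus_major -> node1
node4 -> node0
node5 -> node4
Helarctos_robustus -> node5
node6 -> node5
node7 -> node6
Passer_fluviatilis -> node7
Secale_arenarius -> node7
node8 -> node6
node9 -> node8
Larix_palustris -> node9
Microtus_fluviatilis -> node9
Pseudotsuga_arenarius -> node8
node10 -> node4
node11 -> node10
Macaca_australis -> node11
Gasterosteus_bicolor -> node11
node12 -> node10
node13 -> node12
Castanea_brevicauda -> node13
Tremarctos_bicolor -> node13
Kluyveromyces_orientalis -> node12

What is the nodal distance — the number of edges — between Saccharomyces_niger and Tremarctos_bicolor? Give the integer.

9

The MRCA of Saccharomyces_niger and Tremarctos_bicolor is the root of the tree.
From Saccharomyces_niger up to that node: 4 branches. From Tremarctos_bicolor up to the same node: 5 branches. Total: 4 + 5 = 9.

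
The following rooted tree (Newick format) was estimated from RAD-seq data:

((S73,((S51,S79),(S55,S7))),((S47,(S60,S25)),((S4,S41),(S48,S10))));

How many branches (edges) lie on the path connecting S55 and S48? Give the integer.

8

The MRCA of S55 and S48 is the root of the tree.
From S55 up to that node: 4 branches. From S48 up to the same node: 4 branches. Total: 4 + 4 = 8.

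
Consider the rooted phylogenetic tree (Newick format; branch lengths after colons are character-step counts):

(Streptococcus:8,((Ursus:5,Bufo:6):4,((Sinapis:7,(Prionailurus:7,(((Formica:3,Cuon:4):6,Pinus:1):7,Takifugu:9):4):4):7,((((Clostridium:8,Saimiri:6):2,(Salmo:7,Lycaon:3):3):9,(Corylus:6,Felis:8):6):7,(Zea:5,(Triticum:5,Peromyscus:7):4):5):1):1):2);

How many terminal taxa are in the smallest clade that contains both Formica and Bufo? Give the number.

17

The MRCA of Formica and Bufo is the node subtending ((Ursus,Bufo),((Sinapis,(Prionailurus,(((Formica,Cuon),Pinus),Takifugu))),((((Clostridium,Saimiri),(Salmo,Lycaon)),(Corylus,Felis)),(Zea,(Triticum,Peromyscus))))).
That clade contains 17 terminal taxa: Bufo, Clostridium, Corylus, Cuon, Felis, Formica, Lycaon, Peromyscus, Pinus, Prionailurus, Saimiri, Salmo, Sinapis, Takifugu, Triticum, Ursus, Zea.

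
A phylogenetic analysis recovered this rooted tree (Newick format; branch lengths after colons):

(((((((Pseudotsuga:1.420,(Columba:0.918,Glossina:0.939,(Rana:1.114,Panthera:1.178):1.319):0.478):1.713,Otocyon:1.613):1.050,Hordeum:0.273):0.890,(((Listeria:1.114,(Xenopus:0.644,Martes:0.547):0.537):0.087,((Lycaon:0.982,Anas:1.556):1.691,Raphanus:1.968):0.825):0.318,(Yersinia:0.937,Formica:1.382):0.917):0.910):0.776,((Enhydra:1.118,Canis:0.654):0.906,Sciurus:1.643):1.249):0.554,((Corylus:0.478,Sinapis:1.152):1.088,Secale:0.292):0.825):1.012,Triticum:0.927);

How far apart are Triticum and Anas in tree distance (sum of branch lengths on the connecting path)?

The path runs Triticum → … → MRCA → … → Anas; the MRCA is the root of the tree.
Branch lengths along that path: 0.927 + 1.012 + 0.554 + 0.776 + 0.910 + 0.318 + 0.825 + 1.691 + 1.556 = 8.569.

8.569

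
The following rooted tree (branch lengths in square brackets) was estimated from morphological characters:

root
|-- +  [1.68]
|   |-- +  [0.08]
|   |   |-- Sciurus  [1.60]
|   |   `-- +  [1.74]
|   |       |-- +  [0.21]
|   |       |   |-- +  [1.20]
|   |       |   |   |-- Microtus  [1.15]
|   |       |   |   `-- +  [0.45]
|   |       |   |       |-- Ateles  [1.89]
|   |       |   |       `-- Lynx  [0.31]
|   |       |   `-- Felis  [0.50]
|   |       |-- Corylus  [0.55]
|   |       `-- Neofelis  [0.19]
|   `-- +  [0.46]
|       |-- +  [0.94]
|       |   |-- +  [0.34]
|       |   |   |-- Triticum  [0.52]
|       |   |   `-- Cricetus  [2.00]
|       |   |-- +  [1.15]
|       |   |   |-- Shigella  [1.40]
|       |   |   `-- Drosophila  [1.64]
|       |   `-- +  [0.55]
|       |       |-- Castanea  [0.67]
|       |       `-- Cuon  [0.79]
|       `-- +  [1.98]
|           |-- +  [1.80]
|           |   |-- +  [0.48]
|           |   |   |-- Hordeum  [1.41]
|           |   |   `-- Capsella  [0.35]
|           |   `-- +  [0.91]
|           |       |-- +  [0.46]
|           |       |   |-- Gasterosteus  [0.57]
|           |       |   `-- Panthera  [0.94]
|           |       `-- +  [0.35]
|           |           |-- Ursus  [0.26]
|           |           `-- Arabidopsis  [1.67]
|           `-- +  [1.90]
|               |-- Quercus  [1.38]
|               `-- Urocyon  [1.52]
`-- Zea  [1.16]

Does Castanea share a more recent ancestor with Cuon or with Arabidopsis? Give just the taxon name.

Cuon

The MRCA of Castanea and Cuon subtends (Castanea,Cuon) (2 taxa).
The MRCA of Castanea and Arabidopsis subtends (((Triticum,Cricetus),(Shigella,Drosophila),(Castanea,Cuon)),(((Hordeum,Capsella),((Gasterosteus,Panthera),(Ursus,Arabidopsis))),(Quercus,Urocyon))) (14 taxa).
The first is nested inside the second, so Castanea shares a more recent common ancestor with Cuon.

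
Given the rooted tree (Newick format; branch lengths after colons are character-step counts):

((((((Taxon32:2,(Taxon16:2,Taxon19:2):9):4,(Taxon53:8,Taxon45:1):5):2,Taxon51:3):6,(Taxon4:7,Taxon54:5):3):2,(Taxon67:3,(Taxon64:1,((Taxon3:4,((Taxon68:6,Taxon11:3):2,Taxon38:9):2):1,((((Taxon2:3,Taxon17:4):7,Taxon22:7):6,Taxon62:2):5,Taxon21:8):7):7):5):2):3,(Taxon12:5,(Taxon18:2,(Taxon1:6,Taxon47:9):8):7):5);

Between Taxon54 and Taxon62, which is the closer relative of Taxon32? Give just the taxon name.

Taxon54

The MRCA of Taxon32 and Taxon54 subtends ((((Taxon32,(Taxon16,Taxon19)),(Taxon53,Taxon45)),Taxon51),(Taxon4,Taxon54)) (8 taxa).
The MRCA of Taxon32 and Taxon62 subtends (((((Taxon32,(Taxon16,Taxon19)),(Taxon53,Taxon45)),Taxon51),(Taxon4,Taxon54)),(Taxon67,(Taxon64,((Taxon3,((Taxon68,Taxon11),Taxon38)),((((Taxon2,Taxon17),Taxon22),Taxon62),Taxon21))))) (19 taxa).
The first is nested inside the second, so Taxon32 shares a more recent common ancestor with Taxon54.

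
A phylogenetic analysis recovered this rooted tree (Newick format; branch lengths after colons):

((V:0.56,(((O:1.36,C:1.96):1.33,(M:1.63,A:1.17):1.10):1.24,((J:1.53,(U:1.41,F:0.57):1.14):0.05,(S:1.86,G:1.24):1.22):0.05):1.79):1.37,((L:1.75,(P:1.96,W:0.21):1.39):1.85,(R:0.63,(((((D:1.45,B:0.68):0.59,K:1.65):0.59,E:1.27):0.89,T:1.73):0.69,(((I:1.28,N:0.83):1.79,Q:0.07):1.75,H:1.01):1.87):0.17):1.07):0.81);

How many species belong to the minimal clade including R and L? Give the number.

The MRCA of R and L is the node subtending ((L,(P,W)),(R,(((((D,B),K),E),T),(((I,N),Q),H)))).
That clade contains 13 terminal taxa: B, D, E, H, I, K, L, N, P, Q, R, T, W.

13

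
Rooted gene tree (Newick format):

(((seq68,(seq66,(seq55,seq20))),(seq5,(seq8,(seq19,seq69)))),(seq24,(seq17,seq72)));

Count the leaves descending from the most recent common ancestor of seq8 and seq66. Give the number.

8

The MRCA of seq8 and seq66 is the node subtending ((seq68,(seq66,(seq55,seq20))),(seq5,(seq8,(seq19,seq69)))).
That clade contains 8 terminal taxa: seq19, seq20, seq5, seq55, seq66, seq68, seq69, seq8.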